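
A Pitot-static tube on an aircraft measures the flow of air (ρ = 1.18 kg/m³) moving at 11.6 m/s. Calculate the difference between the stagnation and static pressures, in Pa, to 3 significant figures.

ΔP = 79.4 Pa

At the stagnation point the flow is brought to rest, so Bernoulli gives P_stag − P_static = ½ρv².
ΔP = ½·1.18·11.6² = 79.4 Pa.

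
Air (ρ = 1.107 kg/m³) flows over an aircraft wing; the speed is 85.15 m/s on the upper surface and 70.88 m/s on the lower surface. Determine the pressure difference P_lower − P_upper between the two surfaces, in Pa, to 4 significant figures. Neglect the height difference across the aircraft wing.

ΔP ≈ 1232 Pa

Bernoulli (same height): P_lower − P_upper = ½ρ(v_upper² − v_lower²).
ΔP = ½·1.107·(85.15² − 70.88²) = 1232 Pa.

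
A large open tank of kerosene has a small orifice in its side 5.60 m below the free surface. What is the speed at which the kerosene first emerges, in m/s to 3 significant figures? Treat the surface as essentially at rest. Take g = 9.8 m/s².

Bernoulli from surface to hole (P equal, v_surface ≈ 0): v = √(2gh) = √(2×9.8×5.60) = 10.5 m/s.

v ≈ 10.5 m/s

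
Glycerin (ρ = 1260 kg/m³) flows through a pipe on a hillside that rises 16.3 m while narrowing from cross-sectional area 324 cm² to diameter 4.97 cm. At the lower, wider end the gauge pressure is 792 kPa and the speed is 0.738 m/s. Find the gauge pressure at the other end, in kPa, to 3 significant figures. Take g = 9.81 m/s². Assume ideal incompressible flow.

By continuity, v₂ = v₁·A₁/A₂ = 0.738·(324/19.4) = 12.3 m/s.
Energy conservation along the streamline gives P₂ = P₁ − ½ρ(v₂² − v₁²) − ρg(h₂ − h₁).
P₂ = 792000 + ½·1260·(0.738² − 12.3²) − 1260·9.81·(+16.3) = 792000 + (-95400) − (201000) = 495000 Pa.

495 kPa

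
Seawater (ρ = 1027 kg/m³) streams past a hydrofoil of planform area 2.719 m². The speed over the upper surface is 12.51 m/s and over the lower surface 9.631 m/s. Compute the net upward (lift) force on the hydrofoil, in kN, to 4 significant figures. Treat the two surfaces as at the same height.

F ≈ 89.00 kN

From P + ½ρv² = const at equal height, P_low − P_up = ½ρ(v_up² − v_low²).
ΔP = ½·1027·(12.51² − 9.631²) = 32730 Pa.
Lift = ΔP · A = 32730 × 2.719 = 89000 N.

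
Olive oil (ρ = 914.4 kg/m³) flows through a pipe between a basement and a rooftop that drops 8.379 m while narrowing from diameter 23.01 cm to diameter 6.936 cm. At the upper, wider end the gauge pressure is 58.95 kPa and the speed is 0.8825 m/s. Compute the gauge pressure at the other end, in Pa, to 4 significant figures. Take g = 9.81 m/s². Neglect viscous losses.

By continuity, v₂ = v₁·A₁/A₂ = 0.8825·(415.8/37.78) = 9.712 m/s.
Bernoulli: P₁ + ½ρv₁² + ρg h₁ = P₂ + ½ρv₂² + ρg h₂, so P₂ = P₁ + ½ρ(v₁² − v₂²) − ρg(h₂ − h₁).
P₂ = 58950 + ½·914.4·(0.8825² − 9.712²) − 914.4·9.81·(−8.379) = 58950 + (-42770) − (-75160) = 91340 Pa.

P₂ ≈ 91340 Pa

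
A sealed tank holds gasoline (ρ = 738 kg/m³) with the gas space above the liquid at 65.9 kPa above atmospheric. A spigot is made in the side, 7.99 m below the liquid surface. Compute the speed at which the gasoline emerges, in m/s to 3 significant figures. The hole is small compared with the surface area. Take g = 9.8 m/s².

Take point 1 at the surface (v₁ ≈ 0) and point 2 at the hole (at atmospheric pressure). Bernoulli: P₁ + ρg h = P_atm + ½ρv₂².
With P₁ − P_atm = 65900 Pa, v₂ = √(2gh + 2ΔP/ρ) = √(2·9.8·7.99 + 2·65900/738) = 18.3 m/s.

v = 18.3 m/s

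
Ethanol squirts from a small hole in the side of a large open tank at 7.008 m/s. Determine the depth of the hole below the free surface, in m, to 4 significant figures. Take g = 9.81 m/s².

h ≈ 2.503 m

Torricelli: v = √(2gh), so h = v²/(2g).
h = 7.008²/(2·9.81) = 49.11/19.62 = 2.503 m.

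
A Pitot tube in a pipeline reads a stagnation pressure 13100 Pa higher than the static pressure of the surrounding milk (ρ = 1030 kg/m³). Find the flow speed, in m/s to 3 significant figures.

v ≈ 5.04 m/s

At the stagnation point the flow is brought to rest, so Bernoulli gives P_stag − P_static = ½ρv².
v = √(2ΔP/ρ) = √(2·13100/1030) = 5.04 m/s.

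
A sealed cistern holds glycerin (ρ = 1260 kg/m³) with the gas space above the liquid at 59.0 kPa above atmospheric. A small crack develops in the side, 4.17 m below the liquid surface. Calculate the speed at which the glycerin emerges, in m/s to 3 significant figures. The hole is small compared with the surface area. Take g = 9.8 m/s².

v ≈ 13.2 m/s

Take point 1 at the surface (v₁ ≈ 0) and point 2 at the hole (at atmospheric pressure). Bernoulli: P₁ + ρg h = P_atm + ½ρv₂².
With P₁ − P_atm = 59000 Pa, v₂ = √(2gh + 2ΔP/ρ) = √(2·9.8·4.17 + 2·59000/1260) = 13.2 m/s.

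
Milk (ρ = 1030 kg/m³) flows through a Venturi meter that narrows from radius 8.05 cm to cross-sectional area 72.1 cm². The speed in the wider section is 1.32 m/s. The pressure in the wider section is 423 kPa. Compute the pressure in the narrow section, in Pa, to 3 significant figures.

417000 Pa

Mass conservation (A₁v₁ = A₂v₂) gives v₂ = 1.32 × 204/72.1 = 3.73 m/s.
Along the horizontal streamline, P + ½ρv² is constant.
P₂ = P₁ − ½ρ(v₂² − v₁²) = 423000 − ½·1030·(3.73² − 1.32²) = 423000 − 6260 = 417000 Pa.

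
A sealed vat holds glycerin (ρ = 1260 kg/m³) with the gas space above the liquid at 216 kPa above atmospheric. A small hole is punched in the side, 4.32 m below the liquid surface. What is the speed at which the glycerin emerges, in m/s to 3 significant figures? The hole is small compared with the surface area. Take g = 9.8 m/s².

Take point 1 at the surface (v₁ ≈ 0) and point 2 at the hole (at atmospheric pressure). Bernoulli: P₁ + ρg h = P_atm + ½ρv₂².
With P₁ − P_atm = 216000 Pa, v₂ = √(2gh + 2ΔP/ρ) = √(2·9.8·4.32 + 2·216000/1260) = 20.7 m/s.

v ≈ 20.7 m/s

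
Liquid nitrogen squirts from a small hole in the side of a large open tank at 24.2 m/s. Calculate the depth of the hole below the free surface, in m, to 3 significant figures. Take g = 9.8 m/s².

For a small hole in a large open tank, ½v² = gh, giving h = v²/(2g).
h = 24.2²/(2·9.8) = 586/19.60 = 29.9 m.

h ≈ 29.9 m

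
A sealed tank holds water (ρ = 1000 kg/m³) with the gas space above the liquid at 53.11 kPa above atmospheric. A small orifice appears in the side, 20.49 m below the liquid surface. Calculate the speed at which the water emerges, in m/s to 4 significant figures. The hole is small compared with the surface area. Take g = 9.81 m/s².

Take point 1 at the surface (v₁ ≈ 0) and point 2 at the hole (at atmospheric pressure). Bernoulli: P₁ + ρg h = P_atm + ½ρv₂².
With P₁ − P_atm = 53110 Pa, v₂ = √(2gh + 2ΔP/ρ) = √(2·9.81·20.49 + 2·53110/1000) = 22.54 m/s.

v = 22.54 m/s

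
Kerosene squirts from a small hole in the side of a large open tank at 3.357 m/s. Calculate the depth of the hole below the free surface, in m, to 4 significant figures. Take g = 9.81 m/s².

h = 0.5744 m

Inverting v = √(2gh) gives h = v² / 2g.
h = 3.357²/(2·9.81) = 11.27/19.62 = 0.5744 m.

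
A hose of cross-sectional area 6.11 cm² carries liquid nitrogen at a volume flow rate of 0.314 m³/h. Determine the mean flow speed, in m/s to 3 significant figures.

Q = 0.314 m³/h = 0.0000872 m³/s.
v = Q/A = 0.0000872 / 0.000611 = 0.143 m/s.

v = 0.143 m/s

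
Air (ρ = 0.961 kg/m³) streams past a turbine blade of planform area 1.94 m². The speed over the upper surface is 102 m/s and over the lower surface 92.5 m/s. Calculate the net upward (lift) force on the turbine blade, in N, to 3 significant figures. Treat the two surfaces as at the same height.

F ≈ 1720 N

With equal heights on the two surfaces, Bernoulli gives P_lower − P_upper = ½ρ(v_upper² − v_lower²).
ΔP = ½·0.961·(102² − 92.5²) = 888 Pa.
Lift = ΔP · A = 888 × 1.94 = 1720 N.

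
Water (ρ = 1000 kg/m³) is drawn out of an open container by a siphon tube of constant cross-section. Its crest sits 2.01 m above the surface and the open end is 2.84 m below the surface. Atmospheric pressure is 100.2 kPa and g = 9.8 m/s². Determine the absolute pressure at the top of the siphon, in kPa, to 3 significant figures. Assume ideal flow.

P_top ≈ 52.7 kPa

The outlet speed comes from Torricelli: v = √(2g·2.84) = 7.46 m/s.
Continuity keeps v the same throughout the tube; from surface to crest, P_atm + 0 = P_top + ½ρv² + ρg·h_top.
P_top = 100200 − ½·1000·7.46² − 1000·9.8·2.01 = 52700 Pa.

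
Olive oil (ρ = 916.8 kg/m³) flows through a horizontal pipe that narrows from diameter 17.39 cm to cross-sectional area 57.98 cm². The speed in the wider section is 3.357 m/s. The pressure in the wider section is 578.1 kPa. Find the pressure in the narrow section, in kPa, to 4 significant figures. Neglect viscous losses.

P₂ ≈ 496.6 kPa

By continuity, v₂ = v₁·A₁/A₂ = 3.357·(237.5/57.98) = 13.75 m/s.
The pipe is horizontal, so Bernoulli reduces to P₁ + ½ρv₁² = P₂ + ½ρv₂².
P₂ = P₁ − ½ρ(v₂² − v₁²) = 578100 − ½·916.8·(13.75² − 3.357²) = 578100 − 81520 = 496600 Pa.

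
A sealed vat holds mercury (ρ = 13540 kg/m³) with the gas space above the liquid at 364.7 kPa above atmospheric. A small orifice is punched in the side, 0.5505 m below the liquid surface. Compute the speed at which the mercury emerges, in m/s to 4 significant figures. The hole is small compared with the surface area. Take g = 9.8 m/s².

Take point 1 at the surface (v₁ ≈ 0) and point 2 at the hole (at atmospheric pressure). Bernoulli: P₁ + ρg h = P_atm + ½ρv₂².
With P₁ − P_atm = 364700 Pa, v₂ = √(2gh + 2ΔP/ρ) = √(2·9.8·0.5505 + 2·364700/13540) = 8.041 m/s.

v ≈ 8.041 m/s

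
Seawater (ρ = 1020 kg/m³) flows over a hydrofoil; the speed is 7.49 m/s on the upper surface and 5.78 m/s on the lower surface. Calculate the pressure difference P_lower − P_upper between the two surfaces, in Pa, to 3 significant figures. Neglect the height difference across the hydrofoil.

ΔP ≈ 11600 Pa

With negligible Δh, P + ½ρv² is constant, so P_low − P_up = ½ρ(v_up² − v_low²).
ΔP = ½·1020·(7.49² − 5.78²) = 11600 Pa.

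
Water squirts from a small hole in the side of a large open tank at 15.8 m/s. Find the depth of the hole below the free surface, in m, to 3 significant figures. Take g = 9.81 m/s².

For a small hole in a large open tank, ½v² = gh, giving h = v²/(2g).
h = 15.8²/(2·9.81) = 250/19.62 = 12.7 m.

h ≈ 12.7 m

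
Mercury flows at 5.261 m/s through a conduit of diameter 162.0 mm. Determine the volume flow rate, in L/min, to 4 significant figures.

Q = A·v = 0.02061 m² × 5.261 m/s = 0.1084 m³/s.
Converting: 0.1084 m³/s × 60000 = 6506 L/min.

Q ≈ 6506 L/min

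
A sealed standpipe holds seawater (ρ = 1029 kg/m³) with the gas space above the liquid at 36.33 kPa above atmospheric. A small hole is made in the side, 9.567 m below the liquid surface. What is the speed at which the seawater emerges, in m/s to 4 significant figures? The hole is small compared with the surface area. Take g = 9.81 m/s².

Take point 1 at the surface (v₁ ≈ 0) and point 2 at the hole (at atmospheric pressure). Bernoulli: P₁ + ρg h = P_atm + ½ρv₂².
With P₁ − P_atm = 36330 Pa, v₂ = √(2gh + 2ΔP/ρ) = √(2·9.81·9.567 + 2·36330/1029) = 16.07 m/s.

16.07 m/s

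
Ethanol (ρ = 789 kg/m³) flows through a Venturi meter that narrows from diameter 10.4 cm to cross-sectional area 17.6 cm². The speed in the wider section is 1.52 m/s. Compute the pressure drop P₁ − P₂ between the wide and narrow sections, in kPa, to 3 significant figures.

Mass conservation (A₁v₁ = A₂v₂) gives v₂ = 1.52 × 84.9/17.6 = 7.34 m/s.
The pipe is horizontal, so Bernoulli reduces to P₁ + ½ρv₁² = P₂ + ½ρv₂².
P₁ − P₂ = ½·789·(7.34² − 1.52²) = ½·789·51.5 = 20300 Pa.

ΔP = 20.3 kPa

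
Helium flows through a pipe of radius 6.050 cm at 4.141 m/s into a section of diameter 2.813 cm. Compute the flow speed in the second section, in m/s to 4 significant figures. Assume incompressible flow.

v₂ ≈ 76.62 m/s

Mass conservation (A₁v₁ = A₂v₂) gives v₂ = 4.141 × 115.0/6.215 = 76.62 m/s.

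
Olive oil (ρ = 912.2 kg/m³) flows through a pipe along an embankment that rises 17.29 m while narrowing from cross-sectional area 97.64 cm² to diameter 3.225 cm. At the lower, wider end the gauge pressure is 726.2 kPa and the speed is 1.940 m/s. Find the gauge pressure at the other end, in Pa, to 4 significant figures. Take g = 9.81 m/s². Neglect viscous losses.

P₂ ≈ 327900 Pa

Mass conservation (A₁v₁ = A₂v₂) gives v₂ = 1.940 × 97.64/8.169 = 23.19 m/s.
Applying Bernoulli between the two ends and solving for P₂: P₂ = P₁ + ½ρ(v₁² − v₂²) − ρgΔh.
P₂ = 726200 + ½·912.2·(1.940² − 23.19²) − 912.2·9.81·(+17.29) = 726200 + (-243500) − (154700) = 327900 Pa.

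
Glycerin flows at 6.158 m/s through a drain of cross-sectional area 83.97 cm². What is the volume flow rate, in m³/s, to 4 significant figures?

Q ≈ 0.05171 m³/s

Q = A·v = 0.008397 m² × 6.158 m/s = 0.05171 m³/s.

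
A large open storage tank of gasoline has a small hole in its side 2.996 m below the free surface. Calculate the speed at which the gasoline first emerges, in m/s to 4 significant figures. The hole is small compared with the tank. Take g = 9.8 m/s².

v = 7.663 m/s

Bernoulli from surface to hole (P equal, v_surface ≈ 0): v = √(2gh) = √(2×9.8×2.996) = 7.663 m/s.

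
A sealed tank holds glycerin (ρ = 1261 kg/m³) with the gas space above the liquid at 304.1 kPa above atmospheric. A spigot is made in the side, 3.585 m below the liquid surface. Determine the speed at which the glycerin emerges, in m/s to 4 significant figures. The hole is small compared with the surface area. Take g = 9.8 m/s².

v ≈ 23.51 m/s

Take point 1 at the surface (v₁ ≈ 0) and point 2 at the hole (at atmospheric pressure). Bernoulli: P₁ + ρg h = P_atm + ½ρv₂².
With P₁ − P_atm = 304100 Pa, v₂ = √(2gh + 2ΔP/ρ) = √(2·9.8·3.585 + 2·304100/1261) = 23.51 m/s.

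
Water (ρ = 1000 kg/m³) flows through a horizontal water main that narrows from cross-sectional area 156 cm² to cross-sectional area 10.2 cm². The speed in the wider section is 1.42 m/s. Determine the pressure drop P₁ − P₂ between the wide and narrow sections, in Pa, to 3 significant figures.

By continuity, v₂ = v₁·A₁/A₂ = 1.42·(156/10.2) = 21.7 m/s.
Bernoulli (h₁ = h₂): P₁ − P₂ = ½ρ(v₂² − v₁²).
P₁ − P₂ = ½·1000·(21.7² − 1.42²) = ½·1000·470 = 235000 Pa.

ΔP ≈ 235000 Pa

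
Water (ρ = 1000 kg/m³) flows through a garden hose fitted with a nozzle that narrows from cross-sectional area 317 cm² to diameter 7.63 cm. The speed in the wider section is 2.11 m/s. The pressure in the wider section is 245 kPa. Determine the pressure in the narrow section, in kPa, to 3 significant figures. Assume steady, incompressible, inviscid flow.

Mass conservation (A₁v₁ = A₂v₂) gives v₂ = 2.11 × 317/45.7 = 14.6 m/s.
The pipe is horizontal, so Bernoulli reduces to P₁ + ½ρv₁² = P₂ + ½ρv₂².
P₂ = P₁ − ½ρ(v₂² − v₁²) = 245000 − ½·1000·(14.6² − 2.11²) = 245000 − 105000 = 140000 Pa.

140 kPa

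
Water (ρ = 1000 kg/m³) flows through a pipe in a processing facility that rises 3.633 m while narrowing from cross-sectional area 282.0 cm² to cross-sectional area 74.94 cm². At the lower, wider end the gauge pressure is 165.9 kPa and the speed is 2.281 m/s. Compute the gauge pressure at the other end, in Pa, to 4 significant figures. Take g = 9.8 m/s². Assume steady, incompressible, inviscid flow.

96060 Pa

By continuity, v₂ = v₁·A₁/A₂ = 2.281·(282.0/74.94) = 8.583 m/s.
Applying Bernoulli between the two ends and solving for P₂: P₂ = P₁ + ½ρ(v₁² − v₂²) − ρgΔh.
P₂ = 165900 + ½·1000·(2.281² − 8.583²) − 1000·9.8·(+3.633) = 165900 + (-34240) − (35600) = 96060 Pa.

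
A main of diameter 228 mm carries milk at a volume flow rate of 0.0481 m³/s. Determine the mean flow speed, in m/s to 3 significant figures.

Q = 0.0481 m³/s = 0.0481 m³/s.
v = Q/A = 0.0481 / 0.0408 = 1.18 m/s.

1.18 m/s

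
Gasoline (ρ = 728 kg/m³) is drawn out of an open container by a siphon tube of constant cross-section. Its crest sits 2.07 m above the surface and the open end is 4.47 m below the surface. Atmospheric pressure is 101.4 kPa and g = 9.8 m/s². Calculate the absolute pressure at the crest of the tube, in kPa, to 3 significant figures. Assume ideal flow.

P_top = 54.7 kPa

Bernoulli surface→outlet gives ½v² = g·h_out, so v = √(2·9.8·4.47) = 9.36 m/s.
With constant cross-section the crest speed equals v; applying Bernoulli from the surface up to the crest, P_top = P_atm − ½ρv² − ρg·h_top.
P_top = 101400 − ½·728·9.36² − 728·9.8·2.07 = 54700 Pa.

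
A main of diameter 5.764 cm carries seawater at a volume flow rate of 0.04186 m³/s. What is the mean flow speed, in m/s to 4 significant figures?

Q = 0.04186 m³/s = 0.04186 m³/s.
v = Q/A = 0.04186 / 0.002609 = 16.04 m/s.

v = 16.04 m/s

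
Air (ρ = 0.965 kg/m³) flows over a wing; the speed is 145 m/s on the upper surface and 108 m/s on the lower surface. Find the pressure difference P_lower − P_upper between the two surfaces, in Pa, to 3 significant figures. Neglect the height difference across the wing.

The pressure is lower where the speed is higher: ΔP = ½ρ(v_up² − v_low²).
ΔP = ½·0.965·(145² − 108²) = 4520 Pa.

ΔP ≈ 4520 Pa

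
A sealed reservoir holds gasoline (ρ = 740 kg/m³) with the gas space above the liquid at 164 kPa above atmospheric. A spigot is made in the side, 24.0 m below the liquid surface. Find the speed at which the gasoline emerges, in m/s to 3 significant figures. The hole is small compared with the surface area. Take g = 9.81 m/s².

30.2 m/s

Take point 1 at the surface (v₁ ≈ 0) and point 2 at the hole (at atmospheric pressure). Bernoulli: P₁ + ρg h = P_atm + ½ρv₂².
With P₁ − P_atm = 164000 Pa, v₂ = √(2gh + 2ΔP/ρ) = √(2·9.81·24.0 + 2·164000/740) = 30.2 m/s.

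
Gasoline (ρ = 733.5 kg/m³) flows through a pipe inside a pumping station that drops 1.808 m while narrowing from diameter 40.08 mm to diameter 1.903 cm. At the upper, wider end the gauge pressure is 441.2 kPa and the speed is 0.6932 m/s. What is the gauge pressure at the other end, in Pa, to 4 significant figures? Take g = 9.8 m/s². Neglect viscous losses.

P₂ = 450900 Pa

Mass conservation (A₁v₁ = A₂v₂) gives v₂ = 0.6932 × 12.62/2.844 = 3.075 m/s.
Applying Bernoulli between the two ends and solving for P₂: P₂ = P₁ + ½ρ(v₁² − v₂²) − ρgΔh.
P₂ = 441200 + ½·733.5·(0.6932² − 3.075²) − 733.5·9.8·(−1.808) = 441200 + (-3291) − (-13000) = 450900 Pa.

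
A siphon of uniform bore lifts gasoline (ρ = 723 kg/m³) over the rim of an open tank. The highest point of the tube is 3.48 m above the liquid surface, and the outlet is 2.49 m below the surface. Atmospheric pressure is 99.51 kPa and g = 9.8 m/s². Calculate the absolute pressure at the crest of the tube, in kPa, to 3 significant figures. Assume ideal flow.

P_top = 57.2 kPa

The outlet speed comes from Torricelli: v = √(2g·2.49) = 6.99 m/s.
The bore is uniform, so the speed at the crest is the same v. Bernoulli surface→crest: P_atm = P_top + ½ρv² + ρg·h_top.
P_top = 99510 − ½·723·6.99² − 723·9.8·3.48 = 57200 Pa.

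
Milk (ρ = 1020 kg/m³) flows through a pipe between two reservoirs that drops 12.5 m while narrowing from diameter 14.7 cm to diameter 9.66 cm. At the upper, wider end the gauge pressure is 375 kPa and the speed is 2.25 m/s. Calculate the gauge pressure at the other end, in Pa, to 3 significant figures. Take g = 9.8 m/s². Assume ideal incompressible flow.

P₂ = 489000 Pa

Mass conservation (A₁v₁ = A₂v₂) gives v₂ = 2.25 × 170/73.3 = 5.21 m/s.
Energy conservation along the streamline gives P₂ = P₁ − ½ρ(v₂² − v₁²) − ρg(h₂ − h₁).
P₂ = 375000 + ½·1020·(2.25² − 5.21²) − 1020·9.8·(−12.5) = 375000 + (-11300) − (-125000) = 489000 Pa.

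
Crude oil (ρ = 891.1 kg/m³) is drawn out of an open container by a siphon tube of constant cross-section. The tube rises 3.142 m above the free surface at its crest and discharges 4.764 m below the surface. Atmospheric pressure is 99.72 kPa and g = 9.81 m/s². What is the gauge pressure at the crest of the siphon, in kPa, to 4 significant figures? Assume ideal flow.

P_gauge = -69.11 kPa

Bernoulli surface→outlet gives ½v² = g·h_out, so v = √(2·9.81·4.764) = 9.668 m/s.
The bore is uniform, so the speed at the crest is the same v. Bernoulli surface→crest: P_atm = P_top + ½ρv² + ρg·h_top.
P_top = 99720 − ½·891.1·9.668² − 891.1·9.81·3.142 = 30610 Pa. So P_gauge = P_top − P_atm = -69110 Pa.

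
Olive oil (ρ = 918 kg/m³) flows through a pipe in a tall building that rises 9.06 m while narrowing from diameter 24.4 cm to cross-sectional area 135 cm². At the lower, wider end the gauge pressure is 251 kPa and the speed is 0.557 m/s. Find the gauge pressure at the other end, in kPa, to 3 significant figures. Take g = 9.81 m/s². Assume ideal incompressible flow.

P₂ = 168 kPa

By continuity, v₂ = v₁·A₁/A₂ = 0.557·(468/135) = 1.93 m/s.
Bernoulli: P₁ + ½ρv₁² + ρg h₁ = P₂ + ½ρv₂² + ρg h₂, so P₂ = P₁ + ½ρ(v₁² − v₂²) − ρg(h₂ − h₁).
P₂ = 251000 + ½·918·(0.557² − 1.93²) − 918·9.81·(+9.06) = 251000 + (-1570) − (81600) = 168000 Pa.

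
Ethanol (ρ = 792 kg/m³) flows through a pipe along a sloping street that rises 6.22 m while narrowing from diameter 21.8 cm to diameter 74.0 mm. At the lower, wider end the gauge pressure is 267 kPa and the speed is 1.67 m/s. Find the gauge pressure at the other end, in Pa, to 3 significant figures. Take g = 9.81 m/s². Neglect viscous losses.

P₂ ≈ 137000 Pa

The volume flow rate is constant, so v₂ = (A₁/A₂)v₁ = (373/43.0)·1.67 = 14.5 m/s.
Energy conservation along the streamline gives P₂ = P₁ − ½ρ(v₂² − v₁²) − ρg(h₂ − h₁).
P₂ = 267000 + ½·792·(1.67² − 14.5²) − 792·9.81·(+6.22) = 267000 + (-82100) − (48300) = 137000 Pa.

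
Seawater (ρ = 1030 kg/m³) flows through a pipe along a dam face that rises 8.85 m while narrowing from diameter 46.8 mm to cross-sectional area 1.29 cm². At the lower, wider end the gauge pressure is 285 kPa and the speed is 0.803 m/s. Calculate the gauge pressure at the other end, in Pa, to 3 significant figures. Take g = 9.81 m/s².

P₂ = 137000 Pa

Mass conservation (A₁v₁ = A₂v₂) gives v₂ = 0.803 × 17.2/1.29 = 10.7 m/s.
Bernoulli: P₁ + ½ρv₁² + ρg h₁ = P₂ + ½ρv₂² + ρg h₂, so P₂ = P₁ + ½ρ(v₁² − v₂²) − ρg(h₂ − h₁).
P₂ = 285000 + ½·1030·(0.803² − 10.7²) − 1030·9.81·(+8.85) = 285000 + (-58700) − (89400) = 137000 Pa.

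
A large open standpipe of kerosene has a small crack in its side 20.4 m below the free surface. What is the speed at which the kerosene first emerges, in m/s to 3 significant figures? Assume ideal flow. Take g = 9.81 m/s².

v ≈ 20.0 m/s

Bernoulli from surface to hole (P equal, v_surface ≈ 0): v = √(2gh) = √(2×9.81×20.4) = 20.0 m/s.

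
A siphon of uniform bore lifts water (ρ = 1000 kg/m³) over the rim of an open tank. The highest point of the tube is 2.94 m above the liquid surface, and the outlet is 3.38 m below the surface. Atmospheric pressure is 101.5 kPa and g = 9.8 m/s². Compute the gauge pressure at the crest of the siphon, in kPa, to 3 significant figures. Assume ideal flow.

From the surface to the outlet (both open to atmosphere, surface at rest): v = √(2g·h_out) = √(2·9.8·3.38) = 8.14 m/s.
Continuity keeps v the same throughout the tube; from surface to crest, P_atm + 0 = P_top + ½ρv² + ρg·h_top.
P_top = 101500 − ½·1000·8.14² − 1000·9.8·2.94 = 39600 Pa. So P_gauge = P_top − P_atm = -61900 Pa.

P_gauge ≈ -61.9 kPa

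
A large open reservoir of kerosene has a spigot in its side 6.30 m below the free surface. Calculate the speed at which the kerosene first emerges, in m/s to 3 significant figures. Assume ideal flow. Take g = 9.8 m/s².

With the surface at rest and both surface and jet at atmospheric pressure, Bernoulli gives ρg h = ½ρv², so v = √(2gh) = √(2·9.8·6.30) = 11.1 m/s.

v ≈ 11.1 m/s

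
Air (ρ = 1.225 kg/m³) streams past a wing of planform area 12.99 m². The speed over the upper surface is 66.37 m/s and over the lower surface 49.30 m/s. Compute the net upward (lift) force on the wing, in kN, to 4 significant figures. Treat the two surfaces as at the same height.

F ≈ 15.71 kN

The faster flow above has the lower pressure; Bernoulli (same height) gives ΔP = ½ρ(v_up² − v_low²).
ΔP = ½·1.225·(66.37² − 49.30²) = 1209 Pa.
Lift = ΔP · A = 1209 × 12.99 = 15710 N.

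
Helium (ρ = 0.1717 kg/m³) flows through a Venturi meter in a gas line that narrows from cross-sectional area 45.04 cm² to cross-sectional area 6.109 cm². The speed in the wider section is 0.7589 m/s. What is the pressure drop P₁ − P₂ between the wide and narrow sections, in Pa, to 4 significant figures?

ΔP ≈ 2.638 Pa

The volume flow rate is constant, so v₂ = (A₁/A₂)v₁ = (45.04/6.109)·0.7589 = 5.595 m/s.
With no height change, Bernoulli's equation is P₁ + ½ρv₁² = P₂ + ½ρv₂².
P₁ − P₂ = ½·0.1717·(5.595² − 0.7589²) = ½·0.1717·30.73 = 2.638 Pa.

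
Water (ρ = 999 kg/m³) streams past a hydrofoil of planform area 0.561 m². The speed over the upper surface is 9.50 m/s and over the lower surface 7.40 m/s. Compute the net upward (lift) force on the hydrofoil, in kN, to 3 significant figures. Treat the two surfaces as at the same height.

The faster flow above has the lower pressure; Bernoulli (same height) gives ΔP = ½ρ(v_up² − v_low²).
ΔP = ½·999·(9.50² − 7.40²) = 17700 Pa.
Lift = ΔP · A = 17700 × 0.561 = 9940 N.

F ≈ 9.94 kN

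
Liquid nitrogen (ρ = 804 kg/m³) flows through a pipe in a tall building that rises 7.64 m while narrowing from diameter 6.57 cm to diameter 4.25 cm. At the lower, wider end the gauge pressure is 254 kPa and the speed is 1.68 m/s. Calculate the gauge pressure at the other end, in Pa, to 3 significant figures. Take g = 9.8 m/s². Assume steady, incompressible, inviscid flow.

Mass conservation (A₁v₁ = A₂v₂) gives v₂ = 1.68 × 33.9/14.2 = 4.01 m/s.
Applying Bernoulli between the two ends and solving for P₂: P₂ = P₁ + ½ρ(v₁² − v₂²) − ρgΔh.
P₂ = 254000 + ½·804·(1.68² − 4.01²) − 804·9.8·(+7.64) = 254000 + (-5350) − (60200) = 188000 Pa.

P₂ ≈ 188000 Pa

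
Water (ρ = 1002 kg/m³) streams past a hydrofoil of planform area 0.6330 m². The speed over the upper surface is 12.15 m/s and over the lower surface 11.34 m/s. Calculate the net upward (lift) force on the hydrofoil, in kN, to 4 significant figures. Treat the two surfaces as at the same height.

With equal heights on the two surfaces, Bernoulli gives P_lower − P_upper = ½ρ(v_upper² − v_lower²).
ΔP = ½·1002·(12.15² − 11.34²) = 9532 Pa.
Lift = ΔP · A = 9532 × 0.6330 = 6034 N.

F ≈ 6.034 kN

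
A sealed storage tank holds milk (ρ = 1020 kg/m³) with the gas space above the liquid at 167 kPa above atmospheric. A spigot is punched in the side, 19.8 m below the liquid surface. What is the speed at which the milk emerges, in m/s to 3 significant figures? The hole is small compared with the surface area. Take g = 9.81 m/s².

Take point 1 at the surface (v₁ ≈ 0) and point 2 at the hole (at atmospheric pressure). Bernoulli: P₁ + ρg h = P_atm + ½ρv₂².
With P₁ − P_atm = 167000 Pa, v₂ = √(2gh + 2ΔP/ρ) = √(2·9.81·19.8 + 2·167000/1020) = 26.8 m/s.

v ≈ 26.8 m/s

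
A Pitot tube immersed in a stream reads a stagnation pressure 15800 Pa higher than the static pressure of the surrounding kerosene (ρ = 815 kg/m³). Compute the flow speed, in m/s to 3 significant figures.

6.23 m/s

At the stagnation point the flow is brought to rest, so Bernoulli gives P_stag − P_static = ½ρv².
v = √(2ΔP/ρ) = √(2·15800/815) = 6.23 m/s.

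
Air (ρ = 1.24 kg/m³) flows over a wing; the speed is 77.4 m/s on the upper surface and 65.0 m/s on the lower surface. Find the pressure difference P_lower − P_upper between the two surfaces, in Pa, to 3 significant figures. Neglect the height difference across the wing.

With negligible Δh, P + ½ρv² is constant, so P_low − P_up = ½ρ(v_up² − v_low²).
ΔP = ½·1.24·(77.4² − 65.0²) = 1090 Pa.

ΔP = 1090 Pa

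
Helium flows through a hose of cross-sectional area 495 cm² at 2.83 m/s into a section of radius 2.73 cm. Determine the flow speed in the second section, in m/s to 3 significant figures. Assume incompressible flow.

The volume flow rate is constant, so v₂ = (A₁/A₂)v₁ = (495/23.4)·2.83 = 59.8 m/s.

v₂ ≈ 59.8 m/s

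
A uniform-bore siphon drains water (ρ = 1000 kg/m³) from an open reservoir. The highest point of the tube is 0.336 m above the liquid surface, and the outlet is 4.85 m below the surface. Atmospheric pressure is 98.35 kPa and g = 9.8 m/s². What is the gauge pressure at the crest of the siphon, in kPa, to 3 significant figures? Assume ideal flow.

From the surface to the outlet (both open to atmosphere, surface at rest): v = √(2g·h_out) = √(2·9.8·4.85) = 9.75 m/s.
The bore is uniform, so the speed at the crest is the same v. Bernoulli surface→crest: P_atm = P_top + ½ρv² + ρg·h_top.
P_top = 98350 − ½·1000·9.75² − 1000·9.8·0.336 = 47500 Pa. So P_gauge = P_top − P_atm = -50800 Pa.

P_gauge ≈ -50.8 kPa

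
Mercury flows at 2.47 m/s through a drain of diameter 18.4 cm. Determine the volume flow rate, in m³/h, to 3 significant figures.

Q ≈ 236 m³/h

Q = A·v = 0.0266 m² × 2.47 m/s = 0.0657 m³/s.
Converting: 0.0657 m³/s × 3600 = 236 m³/h.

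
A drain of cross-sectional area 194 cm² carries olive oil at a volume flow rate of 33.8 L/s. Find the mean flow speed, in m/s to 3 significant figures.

Q = 33.8 L/s = 0.0338 m³/s.
v = Q/A = 0.0338 / 0.0194 = 1.74 m/s.

1.74 m/s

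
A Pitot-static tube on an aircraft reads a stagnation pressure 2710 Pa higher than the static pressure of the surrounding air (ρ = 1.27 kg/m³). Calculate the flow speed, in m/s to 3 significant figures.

At the stagnation point the flow is brought to rest, so Bernoulli gives P_stag − P_static = ½ρv².
v = √(2ΔP/ρ) = √(2·2710/1.27) = 65.3 m/s.

65.3 m/s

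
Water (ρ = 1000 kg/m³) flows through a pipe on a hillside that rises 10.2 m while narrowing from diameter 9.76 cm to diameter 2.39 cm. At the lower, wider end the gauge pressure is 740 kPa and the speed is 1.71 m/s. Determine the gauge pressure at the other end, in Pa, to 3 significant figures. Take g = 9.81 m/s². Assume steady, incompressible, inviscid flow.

P₂ ≈ 235000 Pa

Continuity gives A₁v₁ = A₂v₂, so v₂ = (74.8 cm²)/(4.49 cm²) × 1.71 m/s = 28.5 m/s.
Applying Bernoulli between the two ends and solving for P₂: P₂ = P₁ + ½ρ(v₁² − v₂²) − ρgΔh.
P₂ = 740000 + ½·1000·(1.71² − 28.5²) − 1000·9.81·(+10.2) = 740000 + (-405000) − (100000) = 235000 Pa.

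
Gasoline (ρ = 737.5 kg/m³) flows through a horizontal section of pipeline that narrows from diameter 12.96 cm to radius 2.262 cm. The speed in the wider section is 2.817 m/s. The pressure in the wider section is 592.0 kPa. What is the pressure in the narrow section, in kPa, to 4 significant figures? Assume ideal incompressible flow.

P₂ = 397.8 kPa

Mass conservation (A₁v₁ = A₂v₂) gives v₂ = 2.817 × 131.9/16.07 = 23.12 m/s.
Bernoulli (h₁ = h₂): P₁ − P₂ = ½ρ(v₂² − v₁²).
P₂ = P₁ − ½ρ(v₂² − v₁²) = 592000 − ½·737.5·(23.12² − 2.817²) = 592000 − 194200 = 397800 Pa.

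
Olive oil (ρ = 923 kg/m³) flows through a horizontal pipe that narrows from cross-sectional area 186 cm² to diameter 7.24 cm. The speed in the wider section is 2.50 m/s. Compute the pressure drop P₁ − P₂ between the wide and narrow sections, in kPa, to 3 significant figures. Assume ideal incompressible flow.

By continuity, v₂ = v₁·A₁/A₂ = 2.50·(186/41.2) = 11.3 m/s.
Along the horizontal streamline, P + ½ρv² is constant.
P₁ − P₂ = ½·923·(11.3² − 2.50²) = ½·923·121 = 56000 Pa.

56.0 kPa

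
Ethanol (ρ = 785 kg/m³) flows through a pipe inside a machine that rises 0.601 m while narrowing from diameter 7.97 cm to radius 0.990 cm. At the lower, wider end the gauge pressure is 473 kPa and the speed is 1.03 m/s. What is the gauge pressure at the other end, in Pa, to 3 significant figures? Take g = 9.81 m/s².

Continuity gives A₁v₁ = A₂v₂, so v₂ = (49.9 cm²)/(3.08 cm²) × 1.03 m/s = 16.7 m/s.
Energy conservation along the streamline gives P₂ = P₁ − ½ρ(v₂² − v₁²) − ρg(h₂ − h₁).
P₂ = 473000 + ½·785·(1.03² − 16.7²) − 785·9.81·(+0.601) = 473000 + (-109000) − (4630) = 359000 Pa.

P₂ ≈ 359000 Pa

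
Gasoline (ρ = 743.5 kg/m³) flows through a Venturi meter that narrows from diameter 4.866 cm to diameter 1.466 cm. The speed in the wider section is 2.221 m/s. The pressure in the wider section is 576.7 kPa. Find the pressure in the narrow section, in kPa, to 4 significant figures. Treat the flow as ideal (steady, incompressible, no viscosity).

Mass conservation (A₁v₁ = A₂v₂) gives v₂ = 2.221 × 18.60/1.688 = 24.47 m/s.
Bernoulli (h₁ = h₂): P₁ − P₂ = ½ρ(v₂² − v₁²).
P₂ = P₁ − ½ρ(v₂² − v₁²) = 576700 − ½·743.5·(24.47² − 2.221²) = 576700 − 220800 = 355900 Pa.

P₂ = 355.9 kPa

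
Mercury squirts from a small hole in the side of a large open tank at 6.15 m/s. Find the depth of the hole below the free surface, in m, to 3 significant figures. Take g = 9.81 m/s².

Inverting v = √(2gh) gives h = v² / 2g.
h = 6.15²/(2·9.81) = 37.8/19.62 = 1.93 m.

h ≈ 1.93 m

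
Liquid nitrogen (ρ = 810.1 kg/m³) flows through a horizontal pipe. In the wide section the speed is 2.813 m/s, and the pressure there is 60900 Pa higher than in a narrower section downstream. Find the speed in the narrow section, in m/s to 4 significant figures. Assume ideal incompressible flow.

Along the level pipe P + ½ρv² is conserved, hence v₂² = v₁² + 2(P₁ − P₂)/ρ.
v₂ = √(2.813² + 2·60900/810.1) = √(7.913 + 150.4) = 12.58 m/s.

v₂ ≈ 12.58 m/s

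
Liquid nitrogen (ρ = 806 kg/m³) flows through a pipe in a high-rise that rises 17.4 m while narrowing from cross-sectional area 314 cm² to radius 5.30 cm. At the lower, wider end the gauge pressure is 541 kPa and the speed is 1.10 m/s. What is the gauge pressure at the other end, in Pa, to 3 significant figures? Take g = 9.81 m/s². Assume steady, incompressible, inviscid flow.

P₂ = 398000 Pa

The volume flow rate is constant, so v₂ = (A₁/A₂)v₁ = (314/88.2)·1.10 = 3.91 m/s.
Energy conservation along the streamline gives P₂ = P₁ − ½ρ(v₂² − v₁²) − ρg(h₂ − h₁).
P₂ = 541000 + ½·806·(1.10² − 3.91²) − 806·9.81·(+17.4) = 541000 + (-5690) − (138000) = 398000 Pa.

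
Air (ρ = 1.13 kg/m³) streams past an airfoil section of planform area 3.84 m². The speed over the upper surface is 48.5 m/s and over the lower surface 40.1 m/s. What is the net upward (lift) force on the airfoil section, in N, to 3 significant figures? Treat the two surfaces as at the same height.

The faster flow above has the lower pressure; Bernoulli (same height) gives ΔP = ½ρ(v_up² − v_low²).
ΔP = ½·1.13·(48.5² − 40.1²) = 420 Pa.
Lift = ΔP · A = 420 × 3.84 = 1610 N.

F ≈ 1610 N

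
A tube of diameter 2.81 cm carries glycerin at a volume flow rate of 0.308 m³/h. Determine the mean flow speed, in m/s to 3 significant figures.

0.138 m/s

Q = 0.308 m³/h = 0.0000856 m³/s.
v = Q/A = 0.0000856 / 0.000620 = 0.138 m/s.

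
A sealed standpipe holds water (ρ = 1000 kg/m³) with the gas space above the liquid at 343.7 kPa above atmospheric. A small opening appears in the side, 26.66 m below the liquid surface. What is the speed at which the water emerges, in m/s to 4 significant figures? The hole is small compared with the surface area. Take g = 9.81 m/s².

v = 34.79 m/s

Take point 1 at the surface (v₁ ≈ 0) and point 2 at the hole (at atmospheric pressure). Bernoulli: P₁ + ρg h = P_atm + ½ρv₂².
With P₁ − P_atm = 343700 Pa, v₂ = √(2gh + 2ΔP/ρ) = √(2·9.81·26.66 + 2·343700/1000) = 34.79 m/s.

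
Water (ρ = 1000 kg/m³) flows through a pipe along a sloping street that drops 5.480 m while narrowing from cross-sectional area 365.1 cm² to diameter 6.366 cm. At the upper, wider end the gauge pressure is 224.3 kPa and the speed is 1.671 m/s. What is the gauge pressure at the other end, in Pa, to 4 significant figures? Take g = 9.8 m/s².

P₂ ≈ 95700 Pa

Continuity gives A₁v₁ = A₂v₂, so v₂ = (365.1 cm²)/(31.83 cm²) × 1.671 m/s = 19.17 m/s.
Bernoulli: P₁ + ½ρv₁² + ρg h₁ = P₂ + ½ρv₂² + ρg h₂, so P₂ = P₁ + ½ρ(v₁² − v₂²) − ρg(h₂ − h₁).
P₂ = 224300 + ½·1000·(1.671² − 19.17²) − 1000·9.8·(−5.480) = 224300 + (-182300) − (-53700) = 95700 Pa.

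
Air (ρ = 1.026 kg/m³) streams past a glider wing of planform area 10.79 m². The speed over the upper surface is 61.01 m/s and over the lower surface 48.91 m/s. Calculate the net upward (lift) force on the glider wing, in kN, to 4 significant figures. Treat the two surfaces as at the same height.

The faster flow above has the lower pressure; Bernoulli (same height) gives ΔP = ½ρ(v_up² − v_low²).
ΔP = ½·1.026·(61.01² − 48.91²) = 682.3 Pa.
Lift = ΔP · A = 682.3 × 10.79 = 7362 N.

F = 7.362 kN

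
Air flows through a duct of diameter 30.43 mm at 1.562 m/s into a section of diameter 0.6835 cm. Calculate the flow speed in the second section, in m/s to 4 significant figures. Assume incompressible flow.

Continuity gives A₁v₁ = A₂v₂, so v₂ = (7.273 cm²)/(0.3669 cm²) × 1.562 m/s = 30.96 m/s.

v₂ = 30.96 m/s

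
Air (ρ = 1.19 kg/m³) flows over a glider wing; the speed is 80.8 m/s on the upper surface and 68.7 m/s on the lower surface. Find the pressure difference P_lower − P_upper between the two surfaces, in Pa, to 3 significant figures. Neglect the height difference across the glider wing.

The pressure is lower where the speed is higher: ΔP = ½ρ(v_up² − v_low²).
ΔP = ½·1.19·(80.8² − 68.7²) = 1080 Pa.

ΔP ≈ 1080 Pa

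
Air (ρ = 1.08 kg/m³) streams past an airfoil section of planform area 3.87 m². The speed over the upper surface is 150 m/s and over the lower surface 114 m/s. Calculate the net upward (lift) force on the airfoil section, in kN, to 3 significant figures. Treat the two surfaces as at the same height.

F ≈ 19.9 kN

With equal heights on the two surfaces, Bernoulli gives P_lower − P_upper = ½ρ(v_upper² − v_lower²).
ΔP = ½·1.08·(150² − 114²) = 5130 Pa.
Lift = ΔP · A = 5130 × 3.87 = 19900 N.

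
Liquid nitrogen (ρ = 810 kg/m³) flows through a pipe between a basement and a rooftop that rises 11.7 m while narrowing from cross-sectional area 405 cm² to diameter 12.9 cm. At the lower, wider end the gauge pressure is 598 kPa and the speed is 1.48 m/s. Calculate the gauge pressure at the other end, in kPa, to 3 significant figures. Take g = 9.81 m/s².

P₂ ≈ 497 kPa

The volume flow rate is constant, so v₂ = (A₁/A₂)v₁ = (405/131)·1.48 = 4.59 m/s.
Energy conservation along the streamline gives P₂ = P₁ − ½ρ(v₂² − v₁²) − ρg(h₂ − h₁).
P₂ = 598000 + ½·810·(1.48² − 4.59²) − 810·9.81·(+11.7) = 598000 + (-7630) − (93000) = 497000 Pa.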